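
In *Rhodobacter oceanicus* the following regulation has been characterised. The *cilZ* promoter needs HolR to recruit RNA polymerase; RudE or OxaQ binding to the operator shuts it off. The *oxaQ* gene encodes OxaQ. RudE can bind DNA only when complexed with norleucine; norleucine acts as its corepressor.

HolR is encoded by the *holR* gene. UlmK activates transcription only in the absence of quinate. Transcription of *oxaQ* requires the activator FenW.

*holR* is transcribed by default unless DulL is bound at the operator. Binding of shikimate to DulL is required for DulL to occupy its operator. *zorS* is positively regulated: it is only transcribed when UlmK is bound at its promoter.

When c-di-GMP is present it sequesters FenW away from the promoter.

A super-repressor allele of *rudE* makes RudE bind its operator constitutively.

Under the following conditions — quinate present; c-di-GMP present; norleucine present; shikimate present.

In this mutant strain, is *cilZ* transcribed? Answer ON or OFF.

RudE is constitutively active in this strain.
c-di-GMP is present, so FenW is inactive.
Required activator FenW is absent, so *oxaQ* is not transcribed.
So OxaQ is not produced.
Shikimate is present, so DulL is active.
With repressor DulL bound, *holR* is not transcribed.
So HolR is not produced.
With repressor RudE bound, *cilZ* is not transcribed.

OFF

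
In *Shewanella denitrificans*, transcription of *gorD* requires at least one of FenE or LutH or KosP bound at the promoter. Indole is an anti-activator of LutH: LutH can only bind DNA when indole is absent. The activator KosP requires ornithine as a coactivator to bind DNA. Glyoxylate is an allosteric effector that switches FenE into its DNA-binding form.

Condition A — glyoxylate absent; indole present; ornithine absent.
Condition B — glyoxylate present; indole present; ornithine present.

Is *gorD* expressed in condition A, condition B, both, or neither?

B only

Condition A:
Glyoxylate is absent, so FenE is inactive.
Indole is present, so LutH is inactive.
Ornithine is absent, so KosP is inactive.
No activator is available at the *gorD* promoter, so *gorD* is not transcribed.
→ *gorD* is OFF in A.
Condition B:
Glyoxylate is present, so FenE is active.
Indole is present, so LutH is inactive.
Ornithine is present, so KosP is active.
Activator FenE is present, so *gorD* is transcribed.
→ *gorD* is ON in B.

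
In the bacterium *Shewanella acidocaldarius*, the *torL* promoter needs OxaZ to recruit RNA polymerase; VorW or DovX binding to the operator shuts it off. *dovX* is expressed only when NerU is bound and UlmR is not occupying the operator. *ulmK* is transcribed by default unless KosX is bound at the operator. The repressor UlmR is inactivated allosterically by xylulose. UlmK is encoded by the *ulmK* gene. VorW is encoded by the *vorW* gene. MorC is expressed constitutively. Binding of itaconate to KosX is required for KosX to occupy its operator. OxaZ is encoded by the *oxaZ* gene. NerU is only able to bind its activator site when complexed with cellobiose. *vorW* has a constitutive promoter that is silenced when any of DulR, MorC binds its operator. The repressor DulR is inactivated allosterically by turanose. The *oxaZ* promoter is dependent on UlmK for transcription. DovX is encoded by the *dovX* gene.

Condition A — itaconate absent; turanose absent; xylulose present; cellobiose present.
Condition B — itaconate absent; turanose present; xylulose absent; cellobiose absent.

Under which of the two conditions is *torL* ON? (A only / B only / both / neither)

B only

Condition A:
Itaconate is absent, so KosX is inactive.
With no repressor bound, *ulmK* is transcribed.
So UlmK is produced and active.
No repressor is bound and UlmK is active, so *oxaZ* is transcribed.
So OxaZ is produced and active.
Turanose is absent, so DulR is active.
MorC is produced constitutively and is active.
With repressor DulR bound, *vorW* is not transcribed.
So VorW is not produced.
Xylulose is present, so UlmR is inactive.
Cellobiose is present, so NerU is active.
No repressor is bound and NerU is active, so *dovX* is transcribed.
So DovX is produced and active.
With repressor DovX bound, *torL* is not transcribed.
→ *torL* is OFF in A.
Condition B:
Itaconate is absent, so KosX is inactive.
With no repressor bound, *ulmK* is transcribed.
So UlmK is produced and active.
No repressor is bound and UlmK is active, so *oxaZ* is transcribed.
So OxaZ is produced and active.
Turanose is present, so DulR is inactive.
MorC is produced constitutively and is active.
With repressor MorC bound, *vorW* is not transcribed.
So VorW is not produced.
Xylulose is absent, so UlmR is active.
Cellobiose is absent, so NerU is inactive.
With repressor UlmR bound, *dovX* is not transcribed.
So DovX is not produced.
No repressor is bound and OxaZ is active, so *torL* is transcribed.
→ *torL* is ON in B.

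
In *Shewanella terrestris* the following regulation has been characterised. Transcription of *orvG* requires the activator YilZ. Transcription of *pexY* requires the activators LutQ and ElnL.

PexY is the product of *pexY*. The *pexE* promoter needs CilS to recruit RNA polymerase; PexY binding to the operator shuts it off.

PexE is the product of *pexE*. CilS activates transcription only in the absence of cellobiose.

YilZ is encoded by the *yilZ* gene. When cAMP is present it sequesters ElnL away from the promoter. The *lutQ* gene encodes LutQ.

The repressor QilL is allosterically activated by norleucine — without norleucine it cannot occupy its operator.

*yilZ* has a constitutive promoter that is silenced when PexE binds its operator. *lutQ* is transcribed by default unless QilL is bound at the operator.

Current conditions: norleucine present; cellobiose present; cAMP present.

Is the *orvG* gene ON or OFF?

Norleucine is present, so QilL is active.
With repressor QilL bound, *lutQ* is not transcribed.
So LutQ is not produced.
cAMP is present, so ElnL is inactive.
Required activator LutQ is absent, so *pexY* is not transcribed.
So PexY is not produced.
Cellobiose is present, so CilS is inactive.
Required activator CilS is absent, so *pexE* is not transcribed.
So PexE is not produced.
With no repressor bound, *yilZ* is transcribed.
So YilZ is produced and active.
No repressor is bound and YilZ is active, so *orvG* is transcribed.

ON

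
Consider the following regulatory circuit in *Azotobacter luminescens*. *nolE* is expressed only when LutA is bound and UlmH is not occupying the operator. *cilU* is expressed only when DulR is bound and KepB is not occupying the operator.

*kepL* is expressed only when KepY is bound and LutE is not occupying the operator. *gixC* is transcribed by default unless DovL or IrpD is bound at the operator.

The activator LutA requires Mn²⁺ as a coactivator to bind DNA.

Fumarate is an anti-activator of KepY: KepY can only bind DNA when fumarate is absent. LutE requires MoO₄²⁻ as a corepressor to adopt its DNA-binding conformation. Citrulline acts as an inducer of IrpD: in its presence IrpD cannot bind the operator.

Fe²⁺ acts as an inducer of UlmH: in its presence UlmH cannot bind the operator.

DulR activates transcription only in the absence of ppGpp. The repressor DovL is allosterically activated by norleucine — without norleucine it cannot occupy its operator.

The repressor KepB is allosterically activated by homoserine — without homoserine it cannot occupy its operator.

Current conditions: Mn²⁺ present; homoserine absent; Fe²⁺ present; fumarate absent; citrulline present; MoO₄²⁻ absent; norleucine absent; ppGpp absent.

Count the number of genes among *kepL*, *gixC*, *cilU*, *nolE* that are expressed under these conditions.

4

MoO₄²⁻ is absent, so LutE is inactive.
Fumarate is absent, so KepY is active.
No repressor is bound and KepY is active, so *kepL* is transcribed.
→ *kepL* is ON.
Norleucine is absent, so DovL is inactive.
Citrulline is present, so IrpD is inactive.
With no repressor bound, *gixC* is transcribed.
→ *gixC* is ON.
Homoserine is absent, so KepB is inactive.
ppGpp is absent, so DulR is active.
No repressor is bound and DulR is active, so *cilU* is transcribed.
→ *cilU* is ON.
Fe²⁺ is present, so UlmH is inactive.
Mn²⁺ is present, so LutA is active.
No repressor is bound and LutA is active, so *nolE* is transcribed.
→ *nolE* is ON.
4 of the 4 genes are transcribed.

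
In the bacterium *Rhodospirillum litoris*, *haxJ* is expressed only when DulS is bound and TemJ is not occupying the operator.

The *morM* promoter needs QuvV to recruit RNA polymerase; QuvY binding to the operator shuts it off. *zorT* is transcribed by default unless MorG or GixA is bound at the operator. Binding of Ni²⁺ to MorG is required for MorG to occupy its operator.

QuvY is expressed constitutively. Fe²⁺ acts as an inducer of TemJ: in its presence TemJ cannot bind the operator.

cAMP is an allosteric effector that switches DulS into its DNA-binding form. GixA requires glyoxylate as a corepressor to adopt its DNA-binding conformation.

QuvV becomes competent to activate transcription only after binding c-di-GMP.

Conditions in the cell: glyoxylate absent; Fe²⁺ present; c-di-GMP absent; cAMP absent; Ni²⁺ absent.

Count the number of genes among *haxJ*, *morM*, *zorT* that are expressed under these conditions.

1

Fe²⁺ is present, so TemJ is inactive.
cAMP is absent, so DulS is inactive.
Required activator DulS is absent, so *haxJ* is not transcribed.
→ *haxJ* is OFF.
c-di-GMP is absent, so QuvV is inactive.
QuvY is produced constitutively and is active.
With repressor QuvY bound, *morM* is not transcribed.
→ *morM* is OFF.
Ni²⁺ is absent, so MorG is inactive.
Glyoxylate is absent, so GixA is inactive.
With no repressor bound, *zorT* is transcribed.
→ *zorT* is ON.
1 of the 3 genes is transcribed.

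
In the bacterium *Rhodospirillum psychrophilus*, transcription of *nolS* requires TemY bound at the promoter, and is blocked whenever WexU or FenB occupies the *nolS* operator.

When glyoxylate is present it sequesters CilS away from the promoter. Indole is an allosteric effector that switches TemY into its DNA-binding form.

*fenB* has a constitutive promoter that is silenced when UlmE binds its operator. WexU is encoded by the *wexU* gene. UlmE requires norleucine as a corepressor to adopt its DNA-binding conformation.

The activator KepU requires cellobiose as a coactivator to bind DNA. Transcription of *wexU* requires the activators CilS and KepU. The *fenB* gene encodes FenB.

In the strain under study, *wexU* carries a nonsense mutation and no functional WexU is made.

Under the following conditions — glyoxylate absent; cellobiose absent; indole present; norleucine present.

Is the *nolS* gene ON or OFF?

WexU is non-functional in this strain, so it has no effect.
Indole is present, so TemY is active.
Norleucine is present, so UlmE is active.
With repressor UlmE bound, *fenB* is not transcribed.
So FenB is not produced.
No repressor is bound and TemY is active, so *nolS* is transcribed.

ON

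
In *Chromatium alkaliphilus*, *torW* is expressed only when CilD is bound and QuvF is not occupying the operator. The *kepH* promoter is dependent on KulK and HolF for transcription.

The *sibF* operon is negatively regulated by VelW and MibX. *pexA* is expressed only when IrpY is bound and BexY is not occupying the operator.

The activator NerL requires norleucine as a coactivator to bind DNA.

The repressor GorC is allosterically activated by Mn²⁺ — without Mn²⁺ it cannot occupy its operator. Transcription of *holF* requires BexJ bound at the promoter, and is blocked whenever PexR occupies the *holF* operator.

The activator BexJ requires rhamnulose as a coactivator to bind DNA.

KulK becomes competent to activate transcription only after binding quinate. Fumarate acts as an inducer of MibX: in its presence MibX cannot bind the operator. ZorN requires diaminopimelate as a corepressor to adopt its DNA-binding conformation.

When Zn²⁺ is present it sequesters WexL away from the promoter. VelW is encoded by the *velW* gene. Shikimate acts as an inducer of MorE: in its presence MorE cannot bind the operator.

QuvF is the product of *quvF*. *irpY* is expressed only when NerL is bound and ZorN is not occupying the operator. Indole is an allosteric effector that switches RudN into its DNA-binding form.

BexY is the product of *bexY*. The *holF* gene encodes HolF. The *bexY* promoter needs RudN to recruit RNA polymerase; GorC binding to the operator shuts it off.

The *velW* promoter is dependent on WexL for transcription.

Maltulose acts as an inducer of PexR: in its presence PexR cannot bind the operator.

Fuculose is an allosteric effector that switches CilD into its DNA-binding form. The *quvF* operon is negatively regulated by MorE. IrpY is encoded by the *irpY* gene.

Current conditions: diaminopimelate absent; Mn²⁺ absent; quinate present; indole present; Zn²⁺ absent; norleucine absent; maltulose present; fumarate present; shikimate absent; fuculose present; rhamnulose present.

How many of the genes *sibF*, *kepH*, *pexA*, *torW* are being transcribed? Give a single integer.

Zn²⁺ is absent, so WexL is active.
No repressor is bound and WexL is active, so *velW* is transcribed.
So VelW is produced and active.
Fumarate is present, so MibX is inactive.
With repressor VelW bound, *sibF* is not transcribed.
→ *sibF* is OFF.
Quinate is present, so KulK is active.
Rhamnulose is present, so BexJ is active.
Maltulose is present, so PexR is inactive.
No repressor is bound and BexJ is active, so *holF* is transcribed.
So HolF is produced and active.
No repressor is bound and KulK and HolF are active, so *kepH* is transcribed.
→ *kepH* is ON.
Norleucine is absent, so NerL is inactive.
Diaminopimelate is absent, so ZorN is inactive.
Required activator NerL is absent, so *irpY* is not transcribed.
So IrpY is not produced.
Indole is present, so RudN is active.
Mn²⁺ is absent, so GorC is inactive.
No repressor is bound and RudN is active, so *bexY* is transcribed.
So BexY is produced and active.
With repressor BexY bound, *pexA* is not transcribed.
→ *pexA* is OFF.
Shikimate is absent, so MorE is active.
With repressor MorE bound, *quvF* is not transcribed.
So QuvF is not produced.
Fuculose is present, so CilD is active.
No repressor is bound and CilD is active, so *torW* is transcribed.
→ *torW* is ON.
2 of the 4 genes are transcribed.

2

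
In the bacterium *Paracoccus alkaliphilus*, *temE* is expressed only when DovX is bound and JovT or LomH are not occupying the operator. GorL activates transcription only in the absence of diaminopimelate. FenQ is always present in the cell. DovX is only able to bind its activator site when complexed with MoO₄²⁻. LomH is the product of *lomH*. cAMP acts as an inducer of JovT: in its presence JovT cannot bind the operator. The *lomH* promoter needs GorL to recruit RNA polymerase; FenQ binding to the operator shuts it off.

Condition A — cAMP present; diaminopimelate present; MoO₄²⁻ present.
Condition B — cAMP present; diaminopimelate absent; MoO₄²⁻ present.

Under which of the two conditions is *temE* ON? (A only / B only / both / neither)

Condition A:
cAMP is present, so JovT is inactive.
Diaminopimelate is present, so GorL is inactive.
FenQ is produced constitutively and is active.
With repressor FenQ bound, *lomH* is not transcribed.
So LomH is not produced.
MoO₄²⁻ is present, so DovX is active.
No repressor is bound and DovX is active, so *temE* is transcribed.
→ *temE* is ON in A.
Condition B:
cAMP is present, so JovT is inactive.
Diaminopimelate is absent, so GorL is active.
FenQ is produced constitutively and is active.
With repressor FenQ bound, *lomH* is not transcribed.
So LomH is not produced.
MoO₄²⁻ is present, so DovX is active.
No repressor is bound and DovX is active, so *temE* is transcribed.
→ *temE* is ON in B.

both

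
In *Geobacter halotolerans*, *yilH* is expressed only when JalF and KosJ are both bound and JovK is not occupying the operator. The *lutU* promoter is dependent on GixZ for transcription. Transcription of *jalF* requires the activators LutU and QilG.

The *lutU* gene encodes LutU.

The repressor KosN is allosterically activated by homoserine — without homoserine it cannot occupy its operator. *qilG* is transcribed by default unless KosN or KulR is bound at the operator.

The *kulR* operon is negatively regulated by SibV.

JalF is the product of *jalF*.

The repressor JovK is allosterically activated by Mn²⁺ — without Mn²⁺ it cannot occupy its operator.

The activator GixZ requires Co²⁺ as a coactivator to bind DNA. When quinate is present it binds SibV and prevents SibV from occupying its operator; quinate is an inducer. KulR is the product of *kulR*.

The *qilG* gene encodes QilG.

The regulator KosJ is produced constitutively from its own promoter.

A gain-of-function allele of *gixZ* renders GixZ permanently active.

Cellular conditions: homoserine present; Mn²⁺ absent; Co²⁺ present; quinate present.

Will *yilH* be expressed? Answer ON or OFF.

GixZ is constitutively active in this strain.
No repressor is bound and GixZ is active, so *lutU* is transcribed.
So LutU is produced and active.
Homoserine is present, so KosN is active.
Quinate is present, so SibV is inactive.
With no repressor bound, *kulR* is transcribed.
So KulR is produced and active.
With repressor KosN bound, *qilG* is not transcribed.
So QilG is not produced.
Required activator QilG is absent, so *jalF* is not transcribed.
So JalF is not produced.
KosJ is produced constitutively and is active.
Mn²⁺ is absent, so JovK is inactive.
Required activator JalF is absent, so *yilH* is not transcribed.

OFF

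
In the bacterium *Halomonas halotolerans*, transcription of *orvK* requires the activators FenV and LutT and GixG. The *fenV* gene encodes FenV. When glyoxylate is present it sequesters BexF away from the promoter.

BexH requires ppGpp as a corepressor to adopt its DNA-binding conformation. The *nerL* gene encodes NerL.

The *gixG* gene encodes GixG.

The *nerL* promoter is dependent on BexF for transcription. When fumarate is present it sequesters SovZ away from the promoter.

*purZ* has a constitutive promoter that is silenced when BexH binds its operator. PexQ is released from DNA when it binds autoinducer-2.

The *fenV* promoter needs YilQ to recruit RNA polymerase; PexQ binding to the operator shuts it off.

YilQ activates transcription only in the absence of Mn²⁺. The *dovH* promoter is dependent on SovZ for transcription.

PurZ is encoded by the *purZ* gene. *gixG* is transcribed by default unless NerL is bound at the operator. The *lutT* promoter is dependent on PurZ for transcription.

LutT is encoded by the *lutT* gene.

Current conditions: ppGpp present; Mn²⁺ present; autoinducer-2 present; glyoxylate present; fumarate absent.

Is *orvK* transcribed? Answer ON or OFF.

OFF

Autoinducer-2 is present, so PexQ is inactive.
Mn²⁺ is present, so YilQ is inactive.
Required activator YilQ is absent, so *fenV* is not transcribed.
So FenV is not produced.
ppGpp is present, so BexH is active.
With repressor BexH bound, *purZ* is not transcribed.
So PurZ is not produced.
Required activator PurZ is absent, so *lutT* is not transcribed.
So LutT is not produced.
Glyoxylate is present, so BexF is inactive.
Required activator BexF is absent, so *nerL* is not transcribed.
So NerL is not produced.
With no repressor bound, *gixG* is transcribed.
So GixG is produced and active.
Required activator FenV is absent, so *orvK* is not transcribed.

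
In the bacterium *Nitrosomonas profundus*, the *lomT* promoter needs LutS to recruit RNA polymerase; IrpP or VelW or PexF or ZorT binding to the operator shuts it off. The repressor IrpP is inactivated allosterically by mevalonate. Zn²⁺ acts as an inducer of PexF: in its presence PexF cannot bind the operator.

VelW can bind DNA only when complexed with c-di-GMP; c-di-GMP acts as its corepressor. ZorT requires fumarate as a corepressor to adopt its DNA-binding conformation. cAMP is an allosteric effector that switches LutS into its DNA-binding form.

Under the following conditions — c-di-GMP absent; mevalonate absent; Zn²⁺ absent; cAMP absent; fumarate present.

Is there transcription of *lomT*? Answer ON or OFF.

OFF

Mevalonate is absent, so IrpP is active.
c-di-GMP is absent, so VelW is inactive.
Zn²⁺ is absent, so PexF is active.
cAMP is absent, so LutS is inactive.
Fumarate is present, so ZorT is active.
With repressor IrpP bound, *lomT* is not transcribed.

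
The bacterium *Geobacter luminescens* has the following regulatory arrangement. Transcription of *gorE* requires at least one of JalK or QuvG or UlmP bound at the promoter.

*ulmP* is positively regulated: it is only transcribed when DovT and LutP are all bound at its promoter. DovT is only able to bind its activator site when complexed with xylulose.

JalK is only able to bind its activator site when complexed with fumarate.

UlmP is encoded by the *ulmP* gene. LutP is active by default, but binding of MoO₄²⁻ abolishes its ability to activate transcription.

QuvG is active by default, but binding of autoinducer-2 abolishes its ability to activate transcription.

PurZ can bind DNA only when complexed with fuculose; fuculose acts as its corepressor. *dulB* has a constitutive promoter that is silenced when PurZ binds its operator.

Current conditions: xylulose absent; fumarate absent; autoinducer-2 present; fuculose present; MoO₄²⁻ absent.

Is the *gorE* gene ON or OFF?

Fumarate is absent, so JalK is inactive.
Autoinducer-2 is present, so QuvG is inactive.
Xylulose is absent, so DovT is inactive.
MoO₄²⁻ is absent, so LutP is active.
Required activator DovT is absent, so *ulmP* is not transcribed.
So UlmP is not produced.
No activator is available at the *gorE* promoter, so *gorE* is not transcribed.

OFF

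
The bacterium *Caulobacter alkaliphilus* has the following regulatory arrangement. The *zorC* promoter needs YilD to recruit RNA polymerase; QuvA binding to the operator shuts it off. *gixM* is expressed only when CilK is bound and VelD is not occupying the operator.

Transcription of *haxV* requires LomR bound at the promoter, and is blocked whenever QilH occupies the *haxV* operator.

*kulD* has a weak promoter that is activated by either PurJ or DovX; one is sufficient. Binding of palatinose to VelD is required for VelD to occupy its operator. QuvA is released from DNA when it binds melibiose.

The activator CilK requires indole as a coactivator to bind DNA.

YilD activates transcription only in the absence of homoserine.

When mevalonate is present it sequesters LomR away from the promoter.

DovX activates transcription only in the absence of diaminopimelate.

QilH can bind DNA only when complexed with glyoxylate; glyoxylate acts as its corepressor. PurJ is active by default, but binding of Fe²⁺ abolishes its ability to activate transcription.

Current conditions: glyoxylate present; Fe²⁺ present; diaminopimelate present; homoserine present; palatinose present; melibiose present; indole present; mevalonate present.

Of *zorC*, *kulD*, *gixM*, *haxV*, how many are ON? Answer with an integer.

0

Homoserine is present, so YilD is inactive.
Melibiose is present, so QuvA is inactive.
Required activator YilD is absent, so *zorC* is not transcribed.
→ *zorC* is OFF.
Fe²⁺ is present, so PurJ is inactive.
Diaminopimelate is present, so DovX is inactive.
No activator is available at the *kulD* promoter, so *kulD* is not transcribed.
→ *kulD* is OFF.
Indole is present, so CilK is active.
Palatinose is present, so VelD is active.
With repressor VelD bound, *gixM* is not transcribed.
→ *gixM* is OFF.
Glyoxylate is present, so QilH is active.
Mevalonate is present, so LomR is inactive.
With repressor QilH bound, *haxV* is not transcribed.
→ *haxV* is OFF.
0 of the 4 genes are transcribed.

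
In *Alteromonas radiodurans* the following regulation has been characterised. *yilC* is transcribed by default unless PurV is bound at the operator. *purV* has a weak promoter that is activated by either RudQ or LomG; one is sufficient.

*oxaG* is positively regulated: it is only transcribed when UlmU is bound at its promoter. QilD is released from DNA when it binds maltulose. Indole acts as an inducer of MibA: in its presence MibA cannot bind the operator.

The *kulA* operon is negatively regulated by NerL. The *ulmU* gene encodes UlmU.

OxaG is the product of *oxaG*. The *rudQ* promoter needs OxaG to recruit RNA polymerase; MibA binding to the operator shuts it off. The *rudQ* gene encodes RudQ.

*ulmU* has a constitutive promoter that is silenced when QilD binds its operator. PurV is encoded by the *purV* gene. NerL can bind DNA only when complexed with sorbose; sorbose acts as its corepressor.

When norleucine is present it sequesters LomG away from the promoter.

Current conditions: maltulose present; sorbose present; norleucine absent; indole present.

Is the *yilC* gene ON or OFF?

Maltulose is present, so QilD is inactive.
With no repressor bound, *ulmU* is transcribed.
So UlmU is produced and active.
No repressor is bound and UlmU is active, so *oxaG* is transcribed.
So OxaG is produced and active.
Indole is present, so MibA is inactive.
No repressor is bound and OxaG is active, so *rudQ* is transcribed.
So RudQ is produced and active.
Norleucine is absent, so LomG is active.
Activator RudQ is present, so *purV* is transcribed.
So PurV is produced and active.
With repressor PurV bound, *yilC* is not transcribed.

OFF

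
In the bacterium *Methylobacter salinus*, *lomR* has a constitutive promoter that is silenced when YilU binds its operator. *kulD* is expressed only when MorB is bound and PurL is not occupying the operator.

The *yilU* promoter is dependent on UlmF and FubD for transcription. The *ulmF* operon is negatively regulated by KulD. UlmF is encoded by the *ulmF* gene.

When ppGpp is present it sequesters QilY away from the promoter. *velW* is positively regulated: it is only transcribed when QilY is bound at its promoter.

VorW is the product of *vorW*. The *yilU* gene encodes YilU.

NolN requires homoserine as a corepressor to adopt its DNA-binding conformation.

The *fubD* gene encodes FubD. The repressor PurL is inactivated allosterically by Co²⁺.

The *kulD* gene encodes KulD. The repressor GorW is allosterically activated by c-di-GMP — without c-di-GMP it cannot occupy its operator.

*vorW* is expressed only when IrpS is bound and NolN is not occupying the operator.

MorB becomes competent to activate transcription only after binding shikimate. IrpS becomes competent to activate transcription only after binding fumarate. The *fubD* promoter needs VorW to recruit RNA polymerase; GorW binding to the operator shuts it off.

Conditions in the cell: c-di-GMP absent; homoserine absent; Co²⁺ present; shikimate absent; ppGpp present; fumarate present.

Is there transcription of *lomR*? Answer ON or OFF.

OFF

Co²⁺ is present, so PurL is inactive.
Shikimate is absent, so MorB is inactive.
Required activator MorB is absent, so *kulD* is not transcribed.
So KulD is not produced.
With no repressor bound, *ulmF* is transcribed.
So UlmF is produced and active.
c-di-GMP is absent, so GorW is inactive.
Homoserine is absent, so NolN is inactive.
Fumarate is present, so IrpS is active.
No repressor is bound and IrpS is active, so *vorW* is transcribed.
So VorW is produced and active.
No repressor is bound and VorW is active, so *fubD* is transcribed.
So FubD is produced and active.
No repressor is bound and UlmF and FubD are active, so *yilU* is transcribed.
So YilU is produced and active.
With repressor YilU bound, *lomR* is not transcribed.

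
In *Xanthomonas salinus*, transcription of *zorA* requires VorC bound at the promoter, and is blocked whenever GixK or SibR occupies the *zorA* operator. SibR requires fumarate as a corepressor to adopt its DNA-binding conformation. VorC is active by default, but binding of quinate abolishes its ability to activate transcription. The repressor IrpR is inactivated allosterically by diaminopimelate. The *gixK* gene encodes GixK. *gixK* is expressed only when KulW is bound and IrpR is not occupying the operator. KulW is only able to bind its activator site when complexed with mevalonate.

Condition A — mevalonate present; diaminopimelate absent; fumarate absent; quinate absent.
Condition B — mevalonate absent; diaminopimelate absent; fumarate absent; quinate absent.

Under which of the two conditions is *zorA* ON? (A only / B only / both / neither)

both

Condition A:
Mevalonate is present, so KulW is active.
Diaminopimelate is absent, so IrpR is active.
With repressor IrpR bound, *gixK* is not transcribed.
So GixK is not produced.
Fumarate is absent, so SibR is inactive.
Quinate is absent, so VorC is active.
No repressor is bound and VorC is active, so *zorA* is transcribed.
→ *zorA* is ON in A.
Condition B:
Mevalonate is absent, so KulW is inactive.
Diaminopimelate is absent, so IrpR is active.
With repressor IrpR bound, *gixK* is not transcribed.
So GixK is not produced.
Fumarate is absent, so SibR is inactive.
Quinate is absent, so VorC is active.
No repressor is bound and VorC is active, so *zorA* is transcribed.
→ *zorA* is ON in B.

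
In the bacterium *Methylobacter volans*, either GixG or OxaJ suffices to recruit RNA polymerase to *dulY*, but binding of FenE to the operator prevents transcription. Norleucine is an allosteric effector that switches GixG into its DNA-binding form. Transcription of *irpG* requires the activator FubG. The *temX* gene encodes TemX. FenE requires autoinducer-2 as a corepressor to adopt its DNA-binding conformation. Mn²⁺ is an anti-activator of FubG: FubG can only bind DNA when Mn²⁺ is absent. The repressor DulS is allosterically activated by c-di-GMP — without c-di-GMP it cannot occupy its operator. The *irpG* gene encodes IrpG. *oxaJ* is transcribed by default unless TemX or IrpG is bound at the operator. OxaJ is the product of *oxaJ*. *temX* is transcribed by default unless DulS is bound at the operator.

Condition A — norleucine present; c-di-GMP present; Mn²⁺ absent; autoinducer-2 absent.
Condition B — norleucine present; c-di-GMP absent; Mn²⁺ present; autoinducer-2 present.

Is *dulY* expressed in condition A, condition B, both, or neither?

A only

Condition A:
Norleucine is present, so GixG is active.
c-di-GMP is present, so DulS is active.
With repressor DulS bound, *temX* is not transcribed.
So TemX is not produced.
Mn²⁺ is absent, so FubG is active.
No repressor is bound and FubG is active, so *irpG* is transcribed.
So IrpG is produced and active.
With repressor IrpG bound, *oxaJ* is not transcribed.
So OxaJ is not produced.
Autoinducer-2 is absent, so FenE is inactive.
Activator GixG is present, so *dulY* is transcribed.
→ *dulY* is ON in A.
Condition B:
Norleucine is present, so GixG is active.
c-di-GMP is absent, so DulS is inactive.
With no repressor bound, *temX* is transcribed.
So TemX is produced and active.
Mn²⁺ is present, so FubG is inactive.
Required activator FubG is absent, so *irpG* is not transcribed.
So IrpG is not produced.
With repressor TemX bound, *oxaJ* is not transcribed.
So OxaJ is not produced.
Autoinducer-2 is present, so FenE is active.
With repressor FenE bound, *dulY* is not transcribed.
→ *dulY* is OFF in B.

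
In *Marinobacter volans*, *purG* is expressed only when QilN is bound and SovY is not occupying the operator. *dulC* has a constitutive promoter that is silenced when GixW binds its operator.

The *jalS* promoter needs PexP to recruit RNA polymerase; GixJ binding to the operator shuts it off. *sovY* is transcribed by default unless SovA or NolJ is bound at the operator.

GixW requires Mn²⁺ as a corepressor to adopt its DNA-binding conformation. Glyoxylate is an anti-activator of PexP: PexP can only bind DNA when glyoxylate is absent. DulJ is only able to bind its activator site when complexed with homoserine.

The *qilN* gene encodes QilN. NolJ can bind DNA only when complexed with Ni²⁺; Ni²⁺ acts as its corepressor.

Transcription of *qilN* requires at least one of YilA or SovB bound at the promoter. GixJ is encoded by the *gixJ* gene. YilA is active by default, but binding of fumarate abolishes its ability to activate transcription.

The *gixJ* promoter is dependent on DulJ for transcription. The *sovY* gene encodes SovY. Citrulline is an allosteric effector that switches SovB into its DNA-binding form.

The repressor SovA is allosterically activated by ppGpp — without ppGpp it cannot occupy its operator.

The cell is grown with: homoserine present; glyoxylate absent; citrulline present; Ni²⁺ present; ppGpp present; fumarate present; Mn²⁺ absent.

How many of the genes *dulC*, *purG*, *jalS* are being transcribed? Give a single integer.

2

Mn²⁺ is absent, so GixW is inactive.
With no repressor bound, *dulC* is transcribed.
→ *dulC* is ON.
Fumarate is present, so YilA is inactive.
Citrulline is present, so SovB is active.
Activator SovB is present, so *qilN* is transcribed.
So QilN is produced and active.
ppGpp is present, so SovA is active.
Ni²⁺ is present, so NolJ is active.
With repressor SovA bound, *sovY* is not transcribed.
So SovY is not produced.
No repressor is bound and QilN is active, so *purG* is transcribed.
→ *purG* is ON.
Homoserine is present, so DulJ is active.
No repressor is bound and DulJ is active, so *gixJ* is transcribed.
So GixJ is produced and active.
Glyoxylate is absent, so PexP is active.
With repressor GixJ bound, *jalS* is not transcribed.
→ *jalS* is OFF.
2 of the 3 genes are transcribed.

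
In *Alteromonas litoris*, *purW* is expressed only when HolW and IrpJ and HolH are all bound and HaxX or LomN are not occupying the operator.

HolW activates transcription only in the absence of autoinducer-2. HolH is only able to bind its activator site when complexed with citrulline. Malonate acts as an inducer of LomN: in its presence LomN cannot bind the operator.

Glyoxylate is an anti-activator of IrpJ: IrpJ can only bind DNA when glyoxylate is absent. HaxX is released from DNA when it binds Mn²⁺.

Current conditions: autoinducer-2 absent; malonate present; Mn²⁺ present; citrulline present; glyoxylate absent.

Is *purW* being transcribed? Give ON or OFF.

ON

Autoinducer-2 is absent, so HolW is active.
Mn²⁺ is present, so HaxX is inactive.
Glyoxylate is absent, so IrpJ is active.
Malonate is present, so LomN is inactive.
Citrulline is present, so HolH is active.
No repressor is bound and HolW and IrpJ and HolH are active, so *purW* is transcribed.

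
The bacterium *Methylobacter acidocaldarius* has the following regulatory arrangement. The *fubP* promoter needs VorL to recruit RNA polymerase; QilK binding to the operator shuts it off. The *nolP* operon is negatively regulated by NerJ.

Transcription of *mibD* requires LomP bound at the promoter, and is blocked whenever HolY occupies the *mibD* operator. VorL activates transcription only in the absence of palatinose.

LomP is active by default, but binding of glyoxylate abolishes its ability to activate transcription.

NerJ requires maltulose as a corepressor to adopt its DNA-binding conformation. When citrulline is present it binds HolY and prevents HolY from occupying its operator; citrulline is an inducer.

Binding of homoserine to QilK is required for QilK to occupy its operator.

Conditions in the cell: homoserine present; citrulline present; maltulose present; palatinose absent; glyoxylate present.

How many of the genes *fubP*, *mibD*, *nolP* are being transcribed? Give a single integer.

Homoserine is present, so QilK is active.
Palatinose is absent, so VorL is active.
With repressor QilK bound, *fubP* is not transcribed.
→ *fubP* is OFF.
Glyoxylate is present, so LomP is inactive.
Citrulline is present, so HolY is inactive.
Required activator LomP is absent, so *mibD* is not transcribed.
→ *mibD* is OFF.
Maltulose is present, so NerJ is active.
With repressor NerJ bound, *nolP* is not transcribed.
→ *nolP* is OFF.
0 of the 3 genes are transcribed.

0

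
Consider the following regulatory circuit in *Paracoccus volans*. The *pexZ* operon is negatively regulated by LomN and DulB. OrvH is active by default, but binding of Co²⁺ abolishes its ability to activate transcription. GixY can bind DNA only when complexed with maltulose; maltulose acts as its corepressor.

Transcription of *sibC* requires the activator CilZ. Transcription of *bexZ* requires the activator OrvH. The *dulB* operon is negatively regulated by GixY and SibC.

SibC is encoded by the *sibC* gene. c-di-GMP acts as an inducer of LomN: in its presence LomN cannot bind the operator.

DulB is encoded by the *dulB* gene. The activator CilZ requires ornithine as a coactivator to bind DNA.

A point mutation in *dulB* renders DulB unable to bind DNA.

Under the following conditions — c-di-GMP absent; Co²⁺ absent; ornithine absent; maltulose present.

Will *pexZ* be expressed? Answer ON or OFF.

OFF

c-di-GMP is absent, so LomN is active.
DulB is non-functional in this strain, so it has no effect.
With repressor LomN bound, *pexZ* is not transcribed.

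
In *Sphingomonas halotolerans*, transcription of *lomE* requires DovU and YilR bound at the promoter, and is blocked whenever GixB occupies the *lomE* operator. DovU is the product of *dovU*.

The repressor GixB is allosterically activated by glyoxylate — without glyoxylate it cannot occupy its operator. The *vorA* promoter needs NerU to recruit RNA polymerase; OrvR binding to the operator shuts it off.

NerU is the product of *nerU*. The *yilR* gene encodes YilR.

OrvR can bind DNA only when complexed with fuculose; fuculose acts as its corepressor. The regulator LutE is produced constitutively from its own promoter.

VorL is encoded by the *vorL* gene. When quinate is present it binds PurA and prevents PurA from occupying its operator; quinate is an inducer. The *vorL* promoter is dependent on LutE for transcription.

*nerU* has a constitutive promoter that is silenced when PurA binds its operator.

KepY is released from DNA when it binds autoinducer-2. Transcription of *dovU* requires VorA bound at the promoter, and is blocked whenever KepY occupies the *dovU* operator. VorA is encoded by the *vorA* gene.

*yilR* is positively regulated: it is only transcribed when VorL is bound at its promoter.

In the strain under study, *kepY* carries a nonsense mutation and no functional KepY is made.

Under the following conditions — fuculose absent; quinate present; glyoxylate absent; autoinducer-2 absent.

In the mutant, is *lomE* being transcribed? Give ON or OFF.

Quinate is present, so PurA is inactive.
With no repressor bound, *nerU* is transcribed.
So NerU is produced and active.
Fuculose is absent, so OrvR is inactive.
No repressor is bound and NerU is active, so *vorA* is transcribed.
So VorA is produced and active.
KepY is non-functional in this strain, so it has no effect.
No repressor is bound and VorA is active, so *dovU* is transcribed.
So DovU is produced and active.
Glyoxylate is absent, so GixB is inactive.
LutE is produced constitutively and is active.
No repressor is bound and LutE is active, so *vorL* is transcribed.
So VorL is produced and active.
No repressor is bound and VorL is active, so *yilR* is transcribed.
So YilR is produced and active.
No repressor is bound and DovU and YilR are active, so *lomE* is transcribed.

ON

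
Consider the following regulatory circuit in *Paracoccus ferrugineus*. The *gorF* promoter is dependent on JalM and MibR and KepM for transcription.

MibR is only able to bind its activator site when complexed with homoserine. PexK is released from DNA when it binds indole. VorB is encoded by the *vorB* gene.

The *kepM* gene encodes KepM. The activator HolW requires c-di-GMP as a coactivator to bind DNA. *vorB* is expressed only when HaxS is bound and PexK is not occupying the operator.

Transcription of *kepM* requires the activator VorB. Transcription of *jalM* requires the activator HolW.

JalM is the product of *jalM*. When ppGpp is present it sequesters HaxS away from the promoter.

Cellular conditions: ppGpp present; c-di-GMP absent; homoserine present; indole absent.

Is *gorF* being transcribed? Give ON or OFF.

OFF

c-di-GMP is absent, so HolW is inactive.
Required activator HolW is absent, so *jalM* is not transcribed.
So JalM is not produced.
Homoserine is present, so MibR is active.
ppGpp is present, so HaxS is inactive.
Indole is absent, so PexK is active.
With repressor PexK bound, *vorB* is not transcribed.
So VorB is not produced.
Required activator VorB is absent, so *kepM* is not transcribed.
So KepM is not produced.
Required activator JalM is absent, so *gorF* is not transcribed.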